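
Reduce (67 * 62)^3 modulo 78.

67 * 62 = 4154 ≡ 20 (mod 78)
(20)^3 ≡ 44 (mod 78)

44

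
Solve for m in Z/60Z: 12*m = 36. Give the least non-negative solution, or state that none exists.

gcd(12, 60) = 12, and 12 | 36, so solutions exist.
Divide through by 12: 1*m mod 5 = 3.
1⁻¹ ≡ 1 (mod 5).
m ≡ 1*3 ≡ 3 (mod 5).
The smallest non-negative solution is m = 3.

3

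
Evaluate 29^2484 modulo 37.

2484 in binary is 100110110100, i.e. 2484 = 2048 + 256 + 128 + 32 + 16 + 4.
29^1 ≡ 29 (mod 37)
29^2 ≡ 29^2 = 841 ≡ 27 (mod 37)
29^4 ≡ 27^2 = 729 ≡ 26 (mod 37)
29^8 ≡ 26^2 = 676 ≡ 10 (mod 37)
29^16 ≡ 10^2 = 100 ≡ 26 (mod 37)
29^32 ≡ 26^2 = 676 ≡ 10 (mod 37)
29^64 ≡ 10^2 = 100 ≡ 26 (mod 37)
29^128 ≡ 26^2 = 676 ≡ 10 (mod 37)
29^256 ≡ 10^2 = 100 ≡ 26 (mod 37)
29^512 ≡ 26^2 = 676 ≡ 10 (mod 37)
29^1024 ≡ 10^2 = 100 ≡ 26 (mod 37)
29^2048 ≡ 26^2 = 676 ≡ 10 (mod 37)
29^2484 = 29^2048 * 29^256 * 29^128 * 29^32 * 29^16 * 29^4 ≡ 10 * 26 * 10 * 10 * 26 * 26 (mod 37).
Accumulate the product:
10 * 26 = 260 ≡ 1
1 * 10 = 10
10 * 10 = 100 ≡ 26
26 * 26 = 676 ≡ 10
10 * 26 = 260 ≡ 1

1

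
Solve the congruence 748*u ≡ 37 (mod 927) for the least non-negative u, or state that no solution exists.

730

gcd(748, 927) = 1, so a unique solution mod 927 exists.
748⁻¹ ≡ 145 (mod 927).
u ≡ 145*37 ≡ 730 (mod 927).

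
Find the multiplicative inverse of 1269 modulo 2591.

1711

2591 = 2*1269 + 53
1269 = 23*53 + 50
53 = 1*50 + 3
50 = 16*3 + 2
3 = 1*2 + 1
2 = 2*1 + 0
gcd(1269, 2591) = 1, so the inverse exists.
Back-substitute for 1:
1 = 1*3 − 1*2
  = −1*50 + 17*3
  = 17*53 − 18*50
  = −18*1269 + 431*53
  = 431*2591 − 880*1269
So 1269⁻¹ ≡ −880 ≡ 1711 (mod 2591).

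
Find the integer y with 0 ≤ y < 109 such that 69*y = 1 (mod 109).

Run the extended Euclidean algorithm:
109 = 1×69 + 40
69 = 1×40 + 29
40 = 1×29 + 11
29 = 2×11 + 7
11 = 1×7 + 4
7 = 1×4 + 3
4 = 1×3 + 1
3 = 3×1 + 0
gcd(69, 109) = 1, so the inverse exists.
Bézout: 1 = 19×109 − 30×69.
So 69⁻¹ ≡ −30 ≡ 79 (mod 109).

79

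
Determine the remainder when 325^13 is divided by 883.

584

Using repeated squaring:
325^1 ≡ 325 (mod 883)
325^2 ≡ 325^2 = 105625 ≡ 548 (mod 883)
325^4 ≡ 548^2 = 300304 ≡ 84 (mod 883)
325^8 ≡ 84^2 = 7056 ≡ 875 (mod 883)
325^13 = 325^8 · 325^4 · 325^1 ≡ 875 · 84 · 325 (mod 883).
Accumulate the product:
875 · 84 = 73500 ≡ 211
211 · 325 = 68575 ≡ 584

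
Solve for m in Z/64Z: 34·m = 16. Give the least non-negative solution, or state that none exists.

8

gcd(34, 64) = 2, and 2 | 16, so solutions exist.
Divide through by 2: 17·m mod 32 = 8.
17⁻¹ ≡ 17 (mod 32).
m ≡ 17·8 ≡ 8 (mod 32).
The smallest non-negative solution is m = 8.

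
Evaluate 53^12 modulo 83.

53^1 ≡ 53 (mod 83)
53^2 ≡ 53^2 = 2809 ≡ 70 (mod 83)
53^4 ≡ 70^2 = 4900 ≡ 3 (mod 83)
53^8 ≡ 3^2 = 9 (mod 83)
53^12 = 53^8 * 53^4 ≡ 9 * 3 (mod 83).
9 * 3 = 27 ≡ 27 (mod 83).

27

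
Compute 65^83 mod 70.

25

By square-and-multiply:
83 in binary is 1010011, i.e. 83 = 64 + 16 + 2 + 1.
65^1 ≡ 65 (mod 70)
65^2 ≡ 65^2 = 4225 ≡ 25 (mod 70)
65^4 ≡ 25^2 = 625 ≡ 65 (mod 70)
65^8 ≡ 65^2 = 4225 ≡ 25 (mod 70)
65^16 ≡ 25^2 = 625 ≡ 65 (mod 70)
65^32 ≡ 65^2 = 4225 ≡ 25 (mod 70)
65^64 ≡ 25^2 = 625 ≡ 65 (mod 70)
65^83 = 65^64 * 65^16 * 65^2 * 65^1 ≡ 65 * 65 * 25 * 65 (mod 70).
Accumulate the product:
65 * 65 = 4225 ≡ 25
25 * 25 = 625 ≡ 65
65 * 65 = 4225 ≡ 25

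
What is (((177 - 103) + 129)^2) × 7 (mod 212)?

177 - 103 = 74
74 + 129 = 203
(203)^2 ≡ 81 (mod 212)
81 × 7 = 567 ≡ 143 (mod 212)

143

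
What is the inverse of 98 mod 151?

94

151 = 1×98 + 53
98 = 1×53 + 45
53 = 1×45 + 8
45 = 5×8 + 5
8 = 1×5 + 3
5 = 1×3 + 2
3 = 1×2 + 1
2 = 2×1 + 0
gcd(98, 151) = 1, so the inverse exists.
Back-substitute for 1:
1 = 1×3 − 1×2
  = −1×5 + 2×3
  = 2×8 − 3×5
  = −3×45 + 17×8
  = 17×53 − 20×45
  = −20×98 + 37×53
  = 37×151 − 57×98
So 98⁻¹ ≡ −57 ≡ 94 (mod 151).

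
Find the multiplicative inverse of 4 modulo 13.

By the extended Euclidean algorithm:
13 = 3*4 + 1
4 = 4*1 + 0
gcd(4, 13) = 1, so the inverse exists.
Back-substitute for 1:
1 = 1*13 − 3*4
So 4⁻¹ ≡ −3 ≡ 10 (mod 13).

10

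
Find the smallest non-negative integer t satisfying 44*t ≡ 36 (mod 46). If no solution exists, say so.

gcd(44, 46) = 2, and 2 | 36, so solutions exist.
Divide through by 2: 22*t ≡ 18 (mod 23).
22⁻¹ ≡ 22 (mod 23).
t ≡ 22*18 ≡ 5 (mod 23).
The smallest non-negative solution is t = 5.

5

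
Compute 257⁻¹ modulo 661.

661 = 2*257 + 147
257 = 1*147 + 110
147 = 1*110 + 37
110 = 2*37 + 36
37 = 1*36 + 1
36 = 36*1 + 0
gcd(257, 661) = 1, so the inverse exists.
Back-substitute for 1:
1 = 1*37 − 1*36
  = −1*110 + 3*37
  = 3*147 − 4*110
  = −4*257 + 7*147
  = 7*661 − 18*257
So 257⁻¹ ≡ −18 ≡ 643 (mod 661).

643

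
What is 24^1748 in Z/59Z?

Using repeated squaring:
1748 in binary is 11011010100, i.e. 1748 = 1024 + 512 + 128 + 64 + 16 + 4.
24^1 ≡ 24 (mod 59)
24^2 ≡ 24^2 = 576 ≡ 45 (mod 59)
24^4 ≡ 45^2 = 2025 ≡ 19 (mod 59)
24^8 ≡ 19^2 = 361 ≡ 7 (mod 59)
24^16 ≡ 7^2 = 49 (mod 59)
24^32 ≡ 49^2 = 2401 ≡ 41 (mod 59)
24^64 ≡ 41^2 = 1681 ≡ 29 (mod 59)
24^128 ≡ 29^2 = 841 ≡ 15 (mod 59)
24^256 ≡ 15^2 = 225 ≡ 48 (mod 59)
24^512 ≡ 48^2 = 2304 ≡ 3 (mod 59)
24^1024 ≡ 3^2 = 9 (mod 59)
24^1748 = 24^1024 · 24^512 · 24^128 · 24^64 · 24^16 · 24^4 ≡ 9 · 3 · 15 · 29 · 49 · 19 (mod 59).
Accumulate the product:
9 · 3 = 27
27 · 15 = 405 ≡ 51
51 · 29 = 1479 ≡ 4
4 · 49 = 196 ≡ 19
19 · 19 = 361 ≡ 7

7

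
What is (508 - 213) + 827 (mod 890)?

232

508 - 213 = 295
295 + 827 = 1122 ≡ 232 (mod 890)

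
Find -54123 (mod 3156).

-54123 = -18·3156 + 2685, so -54123 ≡ 2685 (mod 3156).

2685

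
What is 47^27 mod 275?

By square-and-multiply:
27 in binary is 11011, i.e. 27 = 16 + 8 + 2 + 1.
47^1 ≡ 47 (mod 275)
47^2 ≡ 47^2 = 2209 ≡ 9 (mod 275)
47^4 ≡ 9^2 = 81 (mod 275)
47^8 ≡ 81^2 = 6561 ≡ 236 (mod 275)
47^16 ≡ 236^2 = 55696 ≡ 146 (mod 275)
47^27 = 47^16 · 47^8 · 47^2 · 47^1 ≡ 146 · 236 · 9 · 47 (mod 275).
Accumulate the product:
146 · 236 = 34456 ≡ 81
81 · 9 = 729 ≡ 179
179 · 47 = 8413 ≡ 163

163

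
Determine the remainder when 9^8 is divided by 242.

Using repeated squaring:
9^1 ≡ 9 (mod 242)
9^2 ≡ 9^2 = 81 (mod 242)
9^4 ≡ 81^2 = 6561 ≡ 27 (mod 242)
9^8 ≡ 27^2 = 729 ≡ 3 (mod 242)
So 9^8 ≡ 3 (mod 242).

3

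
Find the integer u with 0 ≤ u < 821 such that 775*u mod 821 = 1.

Apply the Euclidean algorithm and back-substitute:
821 = 1×775 + 46
775 = 16×46 + 39
46 = 1×39 + 7
39 = 5×7 + 4
7 = 1×4 + 3
4 = 1×3 + 1
3 = 3×1 + 0
gcd(775, 821) = 1, so the inverse exists.
Back-substitute for 1:
1 = 1×4 − 1×3
  = −1×7 + 2×4
  = 2×39 − 11×7
  = −11×46 + 13×39
  = 13×775 − 219×46
  = −219×821 + 232×775
So 775⁻¹ ≡ 232 (mod 821).

232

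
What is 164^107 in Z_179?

97

Compute successive squares:
164^1 ≡ 164 (mod 179)
164^2 ≡ 164^2 = 26896 ≡ 46 (mod 179)
164^4 ≡ 46^2 = 2116 ≡ 147 (mod 179)
164^8 ≡ 147^2 = 21609 ≡ 129 (mod 179)
164^16 ≡ 129^2 = 16641 ≡ 173 (mod 179)
164^32 ≡ 173^2 = 29929 ≡ 36 (mod 179)
164^64 ≡ 36^2 = 1296 ≡ 43 (mod 179)
164^107 = 164^64 * 164^32 * 164^8 * 164^2 * 164^1 ≡ 43 * 36 * 129 * 46 * 164 (mod 179).
Accumulate the product:
43 * 36 = 1548 ≡ 116
116 * 129 = 14964 ≡ 107
107 * 46 = 4922 ≡ 89
89 * 164 = 14596 ≡ 97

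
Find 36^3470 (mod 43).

6

3470 in binary is 110110001110, i.e. 3470 = 2048 + 1024 + 256 + 128 + 8 + 4 + 2.
36^1 ≡ 36 (mod 43)
36^2 ≡ 36^2 = 1296 ≡ 6 (mod 43)
36^4 ≡ 6^2 = 36 (mod 43)
36^8 ≡ 36^2 = 1296 ≡ 6 (mod 43)
36^16 ≡ 6^2 = 36 (mod 43)
36^32 ≡ 36^2 = 1296 ≡ 6 (mod 43)
36^64 ≡ 6^2 = 36 (mod 43)
36^128 ≡ 36^2 = 1296 ≡ 6 (mod 43)
36^256 ≡ 6^2 = 36 (mod 43)
36^512 ≡ 36^2 = 1296 ≡ 6 (mod 43)
36^1024 ≡ 6^2 = 36 (mod 43)
36^2048 ≡ 36^2 = 1296 ≡ 6 (mod 43)
36^3470 = 36^2048 × 36^1024 × 36^256 × 36^128 × 36^8 × 36^4 × 36^2 ≡ 6 × 36 × 36 × 6 × 6 × 36 × 6 (mod 43).
Accumulate the product:
6 × 36 = 216 ≡ 1
1 × 36 = 36
36 × 6 = 216 ≡ 1
1 × 6 = 6
6 × 36 = 216 ≡ 1
1 × 6 = 6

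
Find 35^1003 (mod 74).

15

35^1 ≡ 35 (mod 74)
35^2 ≡ 35^2 = 1225 ≡ 41 (mod 74)
35^4 ≡ 41^2 = 1681 ≡ 53 (mod 74)
35^8 ≡ 53^2 = 2809 ≡ 71 (mod 74)
35^16 ≡ 71^2 = 5041 ≡ 9 (mod 74)
35^32 ≡ 9^2 = 81 ≡ 7 (mod 74)
35^64 ≡ 7^2 = 49 (mod 74)
35^128 ≡ 49^2 = 2401 ≡ 33 (mod 74)
35^256 ≡ 33^2 = 1089 ≡ 53 (mod 74)
35^512 ≡ 53^2 = 2809 ≡ 71 (mod 74)
35^1003 = 35^512 × 35^256 × 35^128 × 35^64 × 35^32 × 35^8 × 35^2 × 35^1 ≡ 71 × 53 × 33 × 49 × 7 × 71 × 41 × 35 (mod 74).
Accumulate the product:
71 × 53 = 3763 ≡ 63
63 × 33 = 2079 ≡ 7
7 × 49 = 343 ≡ 47
47 × 7 = 329 ≡ 33
33 × 71 = 2343 ≡ 49
49 × 41 = 2009 ≡ 11
11 × 35 = 385 ≡ 15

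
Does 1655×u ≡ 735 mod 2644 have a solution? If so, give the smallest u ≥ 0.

gcd(1655, 2644) = 1, so a unique solution mod 2644 exists.
1655⁻¹ ≡ 1719 (mod 2644).
u ≡ 1719×735 ≡ 2277 (mod 2644).

2277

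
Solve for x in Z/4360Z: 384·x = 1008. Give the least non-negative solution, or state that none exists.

gcd(384, 4360) = 8, and 8 | 1008, so solutions exist.
Divide through by 8: 48·x ≡ 126 mod 545.
48⁻¹ ≡ 352 (mod 545).
x ≡ 352·126 ≡ 207 (mod 545).
The smallest non-negative solution is x = 207.

207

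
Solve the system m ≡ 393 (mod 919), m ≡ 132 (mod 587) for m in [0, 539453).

919⁻¹ mod 587: 919*122 ≡ 1 (mod 587), so 919⁻¹ ≡ 122.
m = 393 + 919*((132 − 393)*122 mod 587) = 393 + 919*443 = 407510.
Check: 407510 mod 919 = 393, 407510 mod 587 = 132. ✓

407510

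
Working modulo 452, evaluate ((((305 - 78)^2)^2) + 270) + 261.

80

305 - 78 = 227
(227)^2 ≡ 1 (mod 452)
(1)^2 ≡ 1 (mod 452)
1 + 270 = 271
271 + 261 = 532 ≡ 80 (mod 452)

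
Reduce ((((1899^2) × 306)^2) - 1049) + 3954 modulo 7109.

3016

(1899)^2 ≡ 1938 (mod 7109)
1938 × 306 = 593028 ≡ 2981 (mod 7109)
(2981)^2 ≡ 111 (mod 7109)
111 - 1049 = -938 ≡ 6171 (mod 7109)
6171 + 3954 = 10125 ≡ 3016 (mod 7109)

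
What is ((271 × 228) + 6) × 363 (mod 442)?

164

271 × 228 = 61788 ≡ 350 (mod 442)
350 + 6 = 356
356 × 363 = 129228 ≡ 164 (mod 442)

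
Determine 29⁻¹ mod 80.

69

80 = 2*29 + 22
29 = 1*22 + 7
22 = 3*7 + 1
7 = 7*1 + 0
gcd(29, 80) = 1, so the inverse exists.
Bézout: 1 = 4*80 − 11*29.
So 29⁻¹ ≡ −11 ≡ 69 (mod 80).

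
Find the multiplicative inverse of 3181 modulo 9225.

Apply the Euclidean algorithm and back-substitute:
9225 = 2·3181 + 2863
3181 = 1·2863 + 318
2863 = 9·318 + 1
318 = 318·1 + 0
gcd(3181, 9225) = 1, so the inverse exists.
Back-substitute for 1:
1 = 1·2863 − 9·318
  = −9·3181 + 10·2863
  = 10·9225 − 29·3181
So 3181⁻¹ ≡ −29 ≡ 9196 (mod 9225).

9196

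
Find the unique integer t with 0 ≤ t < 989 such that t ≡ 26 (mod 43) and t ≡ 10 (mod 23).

585

43⁻¹ mod 23: 43·15 ≡ 1 (mod 23), so 43⁻¹ ≡ 15.
t = 26 + 43·((10 − 26)·15 mod 23) = 26 + 43·13 = 585.
Check: 585 mod 43 = 26, 585 mod 23 = 10. ✓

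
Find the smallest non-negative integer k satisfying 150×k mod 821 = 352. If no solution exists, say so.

484

gcd(150, 821) = 1, so a unique solution mod 821 exists.
150⁻¹ ≡ 104 (mod 821).
k ≡ 104×352 ≡ 484 (mod 821).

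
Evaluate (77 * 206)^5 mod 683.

318

77 * 206 = 15862 ≡ 153 (mod 683)
(153)^5 ≡ 318 (mod 683)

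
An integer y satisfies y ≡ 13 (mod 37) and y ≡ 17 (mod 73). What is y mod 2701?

309

37⁻¹ mod 73: 37·2 ≡ 1 (mod 73), so 37⁻¹ ≡ 2.
y = 13 + 37·((17 − 13)·2 mod 73) = 13 + 37·8 = 309.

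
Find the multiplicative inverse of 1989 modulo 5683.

Apply the Euclidean algorithm and back-substitute:
5683 = 2×1989 + 1705
1989 = 1×1705 + 284
1705 = 6×284 + 1
284 = 284×1 + 0
gcd(1989, 5683) = 1, so the inverse exists.
Back-substitute for 1:
1 = 1×1705 − 6×284
  = −6×1989 + 7×1705
  = 7×5683 − 20×1989
So 1989⁻¹ ≡ −20 ≡ 5663 (mod 5683).

5663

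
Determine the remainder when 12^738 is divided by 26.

738 in binary is 1011100010, i.e. 738 = 512 + 128 + 64 + 32 + 2.
12^1 ≡ 12 (mod 26)
12^2 ≡ 12^2 = 144 ≡ 14 (mod 26)
12^4 ≡ 14^2 = 196 ≡ 14 (mod 26)
12^8 ≡ 14^2 = 196 ≡ 14 (mod 26)
12^16 ≡ 14^2 = 196 ≡ 14 (mod 26)
12^32 ≡ 14^2 = 196 ≡ 14 (mod 26)
12^64 ≡ 14^2 = 196 ≡ 14 (mod 26)
12^128 ≡ 14^2 = 196 ≡ 14 (mod 26)
12^256 ≡ 14^2 = 196 ≡ 14 (mod 26)
12^512 ≡ 14^2 = 196 ≡ 14 (mod 26)
12^738 = 12^512 * 12^128 * 12^64 * 12^32 * 12^2 ≡ 14 * 14 * 14 * 14 * 14 (mod 26).
Accumulate the product:
14 * 14 = 196 ≡ 14
14 * 14 = 196 ≡ 14
14 * 14 = 196 ≡ 14
14 * 14 = 196 ≡ 14

14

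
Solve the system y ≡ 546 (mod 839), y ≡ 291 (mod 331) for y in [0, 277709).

18165

839⁻¹ mod 331: 839·144 ≡ 1 (mod 331), so 839⁻¹ ≡ 144.
y = 546 + 839·((291 − 546)·144 mod 331) = 546 + 839·21 = 18165.
Check: 18165 mod 839 = 546, 18165 mod 331 = 291. ✓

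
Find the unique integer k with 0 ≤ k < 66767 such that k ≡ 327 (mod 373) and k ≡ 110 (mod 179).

373⁻¹ mod 179: 373·12 ≡ 1 (mod 179), so 373⁻¹ ≡ 12.
k = 327 + 373·((110 − 327)·12 mod 179) = 327 + 373·81 = 30540.
Check: 30540 mod 373 = 327, 30540 mod 179 = 110. ✓

30540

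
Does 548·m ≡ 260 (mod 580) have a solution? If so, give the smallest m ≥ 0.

10

gcd(548, 580) = 4, and 4 | 260, so solutions exist.
Divide through by 4: 137·m ≡ 65 (mod 145).
137⁻¹ ≡ 18 (mod 145).
m ≡ 18·65 ≡ 10 (mod 145).
The smallest non-negative solution is m = 10.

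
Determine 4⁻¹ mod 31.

8

31 = 7×4 + 3
4 = 1×3 + 1
3 = 3×1 + 0
gcd(4, 31) = 1, so the inverse exists.
Back-substitute for 1:
1 = 1×4 − 1×3
  = −1×31 + 8×4
So 4⁻¹ ≡ 8 (mod 31).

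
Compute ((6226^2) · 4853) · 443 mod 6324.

1624

(6226)^2 ≡ 3280 (mod 6324)
3280 · 4853 = 15917840 ≡ 332 (mod 6324)
332 · 443 = 147076 ≡ 1624 (mod 6324)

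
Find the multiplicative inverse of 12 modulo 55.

23

By the extended Euclidean algorithm:
55 = 4*12 + 7
12 = 1*7 + 5
7 = 1*5 + 2
5 = 2*2 + 1
2 = 2*1 + 0
gcd(12, 55) = 1, so the inverse exists.
Bézout: 1 = −5*55 + 23*12.
So 12⁻¹ ≡ 23 (mod 55).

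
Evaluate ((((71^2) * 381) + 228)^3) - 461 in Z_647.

350

(71)^2 ≡ 512 (mod 647)
512 * 381 = 195072 ≡ 325 (mod 647)
325 + 228 = 553
(553)^3 ≡ 164 (mod 647)
164 - 461 = -297 ≡ 350 (mod 647)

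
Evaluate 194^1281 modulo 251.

89

1281 in binary is 10100000001, i.e. 1281 = 1024 + 256 + 1.
194^1 ≡ 194 (mod 251)
194^2 ≡ 194^2 = 37636 ≡ 237 (mod 251)
194^4 ≡ 237^2 = 56169 ≡ 196 (mod 251)
194^8 ≡ 196^2 = 38416 ≡ 13 (mod 251)
194^16 ≡ 13^2 = 169 (mod 251)
194^32 ≡ 169^2 = 28561 ≡ 198 (mod 251)
194^64 ≡ 198^2 = 39204 ≡ 48 (mod 251)
194^128 ≡ 48^2 = 2304 ≡ 45 (mod 251)
194^256 ≡ 45^2 = 2025 ≡ 17 (mod 251)
194^512 ≡ 17^2 = 289 ≡ 38 (mod 251)
194^1024 ≡ 38^2 = 1444 ≡ 189 (mod 251)
194^1281 = 194^1024 × 194^256 × 194^1 ≡ 189 × 17 × 194 (mod 251).
Accumulate the product:
189 × 17 = 3213 ≡ 201
201 × 194 = 38994 ≡ 89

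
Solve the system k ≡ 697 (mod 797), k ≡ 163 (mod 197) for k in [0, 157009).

797⁻¹ mod 197: 797×22 ≡ 1 (mod 197), so 797⁻¹ ≡ 22.
k = 697 + 797×((163 − 697)×22 mod 197) = 697 + 797×72 = 58081.

58081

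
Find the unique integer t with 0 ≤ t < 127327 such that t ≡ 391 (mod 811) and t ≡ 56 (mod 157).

102577

811⁻¹ mod 157: 811·151 ≡ 1 (mod 157), so 811⁻¹ ≡ 151.
t = 391 + 811·((56 − 391)·151 mod 157) = 391 + 811·126 = 102577.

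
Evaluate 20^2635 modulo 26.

6

Compute successive squares:
20^1 ≡ 20 (mod 26)
20^2 ≡ 20^2 = 400 ≡ 10 (mod 26)
20^4 ≡ 10^2 = 100 ≡ 22 (mod 26)
20^8 ≡ 22^2 = 484 ≡ 16 (mod 26)
20^16 ≡ 16^2 = 256 ≡ 22 (mod 26)
20^32 ≡ 22^2 = 484 ≡ 16 (mod 26)
20^64 ≡ 16^2 = 256 ≡ 22 (mod 26)
20^128 ≡ 22^2 = 484 ≡ 16 (mod 26)
20^256 ≡ 16^2 = 256 ≡ 22 (mod 26)
20^512 ≡ 22^2 = 484 ≡ 16 (mod 26)
20^1024 ≡ 16^2 = 256 ≡ 22 (mod 26)
20^2048 ≡ 22^2 = 484 ≡ 16 (mod 26)
20^2635 = 20^2048 * 20^512 * 20^64 * 20^8 * 20^2 * 20^1 ≡ 16 * 16 * 22 * 16 * 10 * 20 (mod 26).
Accumulate the product:
16 * 16 = 256 ≡ 22
22 * 22 = 484 ≡ 16
16 * 16 = 256 ≡ 22
22 * 10 = 220 ≡ 12
12 * 20 = 240 ≡ 6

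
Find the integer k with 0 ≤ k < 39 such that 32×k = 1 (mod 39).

11

Run the extended Euclidean algorithm:
39 = 1*32 + 7
32 = 4*7 + 4
7 = 1*4 + 3
4 = 1*3 + 1
3 = 3*1 + 0
gcd(32, 39) = 1, so the inverse exists.
Bézout: 1 = −9*39 + 11*32.
So 32⁻¹ ≡ 11 (mod 39).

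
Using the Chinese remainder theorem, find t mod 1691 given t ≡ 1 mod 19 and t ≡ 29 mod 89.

19⁻¹ mod 89: 19×75 ≡ 1 (mod 89), so 19⁻¹ ≡ 75.
t = 1 + 19×((29 − 1)×75 mod 89) = 1 + 19×53 = 1008.
Check: 1008 mod 19 = 1, 1008 mod 89 = 29. ✓

1008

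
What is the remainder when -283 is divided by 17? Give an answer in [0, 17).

6

-283 = -17·17 + 6, so -283 ≡ 6 (mod 17).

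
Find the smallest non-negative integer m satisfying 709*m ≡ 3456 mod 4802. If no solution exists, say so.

gcd(709, 4802) = 1, so a unique solution mod 4802 exists.
709⁻¹ ≡ 1551 (mod 4802).
m ≡ 1551*3456 ≡ 1224 (mod 4802).

1224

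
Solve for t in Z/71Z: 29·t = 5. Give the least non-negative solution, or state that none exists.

32

gcd(29, 71) = 1, so a unique solution mod 71 exists.
29⁻¹ ≡ 49 (mod 71).
t ≡ 49·5 ≡ 32 (mod 71).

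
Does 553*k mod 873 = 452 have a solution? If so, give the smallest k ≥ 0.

gcd(553, 873) = 1, so a unique solution mod 873 exists.
553⁻¹ ≡ 592 (mod 873).
k ≡ 592*452 ≡ 446 (mod 873).

446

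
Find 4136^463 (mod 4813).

2050

463 in binary is 111001111, i.e. 463 = 256 + 128 + 64 + 8 + 4 + 2 + 1.
4136^1 ≡ 4136 (mod 4813)
4136^2 ≡ 4136^2 = 17106496 ≡ 1094 (mod 4813)
4136^4 ≡ 1094^2 = 1196836 ≡ 3212 (mod 4813)
4136^8 ≡ 3212^2 = 10316944 ≡ 2685 (mod 4813)
4136^16 ≡ 2685^2 = 7209225 ≡ 4164 (mod 4813)
4136^32 ≡ 4164^2 = 17338896 ≡ 2470 (mod 4813)
4136^64 ≡ 2470^2 = 6100900 ≡ 2829 (mod 4813)
4136^128 ≡ 2829^2 = 8003241 ≡ 4035 (mod 4813)
4136^256 ≡ 4035^2 = 16281225 ≡ 3659 (mod 4813)
4136^463 = 4136^256 × 4136^128 × 4136^64 × 4136^8 × 4136^4 × 4136^2 × 4136^1 ≡ 3659 × 4035 × 2829 × 2685 × 3212 × 1094 × 4136 (mod 4813).
Accumulate the product:
3659 × 4035 = 14764065 ≡ 2594
2594 × 2829 = 7338426 ≡ 3414
3414 × 2685 = 9166590 ≡ 2638
2638 × 3212 = 8473256 ≡ 2376
2376 × 1094 = 2599344 ≡ 324
324 × 4136 = 1340064 ≡ 2050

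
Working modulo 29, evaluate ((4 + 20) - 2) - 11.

11

4 + 20 = 24
24 - 2 = 22
22 - 11 = 11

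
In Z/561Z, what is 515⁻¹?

500

Apply the Euclidean algorithm and back-substitute:
561 = 1×515 + 46
515 = 11×46 + 9
46 = 5×9 + 1
9 = 9×1 + 0
gcd(515, 561) = 1, so the inverse exists.
Bézout: 1 = 56×561 − 61×515.
So 515⁻¹ ≡ −61 ≡ 500 (mod 561).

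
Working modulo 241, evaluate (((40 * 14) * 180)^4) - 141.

3

40 * 14 = 560 ≡ 78 (mod 241)
78 * 180 = 14040 ≡ 62 (mod 241)
(62)^4 ≡ 144 (mod 241)
144 - 141 = 3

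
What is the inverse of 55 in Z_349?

349 = 6×55 + 19
55 = 2×19 + 17
19 = 1×17 + 2
17 = 8×2 + 1
2 = 2×1 + 0
gcd(55, 349) = 1, so the inverse exists.
Bézout: 1 = −26×349 + 165×55.
So 55⁻¹ ≡ 165 (mod 349).

165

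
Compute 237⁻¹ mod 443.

243

443 = 1×237 + 206
237 = 1×206 + 31
206 = 6×31 + 20
31 = 1×20 + 11
20 = 1×11 + 9
11 = 1×9 + 2
9 = 4×2 + 1
2 = 2×1 + 0
gcd(237, 443) = 1, so the inverse exists.
Back-substitute for 1:
1 = 1×9 − 4×2
  = −4×11 + 5×9
  = 5×20 − 9×11
  = −9×31 + 14×20
  = 14×206 − 93×31
  = −93×237 + 107×206
  = 107×443 − 200×237
So 237⁻¹ ≡ −200 ≡ 243 (mod 443).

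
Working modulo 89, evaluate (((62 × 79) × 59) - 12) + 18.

62 × 79 = 4898 ≡ 3 (mod 89)
3 × 59 = 177 ≡ 88 (mod 89)
88 - 12 = 76
76 + 18 = 94 ≡ 5 (mod 89)

5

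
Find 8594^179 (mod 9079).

7696

Using repeated squaring:
8594^1 ≡ 8594 (mod 9079)
8594^2 ≡ 8594^2 = 73856836 ≡ 8250 (mod 9079)
8594^4 ≡ 8250^2 = 68062500 ≡ 6316 (mod 9079)
8594^8 ≡ 6316^2 = 39891856 ≡ 7809 (mod 9079)
8594^16 ≡ 7809^2 = 60980481 ≡ 5917 (mod 9079)
8594^32 ≡ 5917^2 = 35010889 ≡ 2265 (mod 9079)
8594^64 ≡ 2265^2 = 5130225 ≡ 590 (mod 9079)
8594^128 ≡ 590^2 = 348100 ≡ 3098 (mod 9079)
8594^179 = 8594^128 × 8594^32 × 8594^16 × 8594^2 × 8594^1 ≡ 3098 × 2265 × 5917 × 8250 × 8594 (mod 9079).
Accumulate the product:
3098 × 2265 = 7016970 ≡ 7982
7982 × 5917 = 47229494 ≡ 536
536 × 8250 = 4422000 ≡ 527
527 × 8594 = 4529038 ≡ 7696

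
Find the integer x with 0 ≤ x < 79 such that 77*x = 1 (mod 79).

79 = 1·77 + 2
77 = 38·2 + 1
2 = 2·1 + 0
gcd(77, 79) = 1, so the inverse exists.
Bézout: 1 = −38·79 + 39·77.
So 77⁻¹ ≡ 39 (mod 79).

39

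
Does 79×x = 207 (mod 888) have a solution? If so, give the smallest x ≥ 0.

441

gcd(79, 888) = 1, so a unique solution mod 888 exists.
79⁻¹ ≡ 607 (mod 888).
x ≡ 607×207 ≡ 441 (mod 888).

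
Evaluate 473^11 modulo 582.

By square-and-multiply:
11 in binary is 1011, i.e. 11 = 8 + 2 + 1.
473^1 ≡ 473 (mod 582)
473^2 ≡ 473^2 = 223729 ≡ 241 (mod 582)
473^4 ≡ 241^2 = 58081 ≡ 463 (mod 582)
473^8 ≡ 463^2 = 214369 ≡ 193 (mod 582)
473^11 = 473^8 × 473^2 × 473^1 ≡ 193 × 241 × 473 (mod 582).
Accumulate the product:
193 × 241 = 46513 ≡ 535
535 × 473 = 253055 ≡ 467

467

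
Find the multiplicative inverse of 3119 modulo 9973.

1279

Run the extended Euclidean algorithm:
9973 = 3×3119 + 616
3119 = 5×616 + 39
616 = 15×39 + 31
39 = 1×31 + 8
31 = 3×8 + 7
8 = 1×7 + 1
7 = 7×1 + 0
gcd(3119, 9973) = 1, so the inverse exists.
Bézout: 1 = −400×9973 + 1279×3119.
So 3119⁻¹ ≡ 1279 (mod 9973).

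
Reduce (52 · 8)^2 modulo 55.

26

52 · 8 = 416 ≡ 31 (mod 55)
(31)^2 ≡ 26 (mod 55)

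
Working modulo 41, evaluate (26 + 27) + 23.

26 + 27 = 53 ≡ 12 (mod 41)
12 + 23 = 35

35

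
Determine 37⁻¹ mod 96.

13

Run the extended Euclidean algorithm:
96 = 2*37 + 22
37 = 1*22 + 15
22 = 1*15 + 7
15 = 2*7 + 1
7 = 7*1 + 0
gcd(37, 96) = 1, so the inverse exists.
Back-substitute for 1:
1 = 1*15 − 2*7
  = −2*22 + 3*15
  = 3*37 − 5*22
  = −5*96 + 13*37
So 37⁻¹ ≡ 13 (mod 96).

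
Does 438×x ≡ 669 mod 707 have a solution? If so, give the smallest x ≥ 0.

694

gcd(438, 707) = 1, so a unique solution mod 707 exists.
438⁻¹ ≡ 205 (mod 707).
x ≡ 205×669 ≡ 694 (mod 707).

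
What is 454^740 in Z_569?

Using repeated squaring:
454^1 ≡ 454 (mod 569)
454^2 ≡ 454^2 = 206116 ≡ 138 (mod 569)
454^4 ≡ 138^2 = 19044 ≡ 267 (mod 569)
454^8 ≡ 267^2 = 71289 ≡ 164 (mod 569)
454^16 ≡ 164^2 = 26896 ≡ 153 (mod 569)
454^32 ≡ 153^2 = 23409 ≡ 80 (mod 569)
454^64 ≡ 80^2 = 6400 ≡ 141 (mod 569)
454^128 ≡ 141^2 = 19881 ≡ 535 (mod 569)
454^256 ≡ 535^2 = 286225 ≡ 18 (mod 569)
454^512 ≡ 18^2 = 324 (mod 569)
454^740 = 454^512 · 454^128 · 454^64 · 454^32 · 454^4 ≡ 324 · 535 · 141 · 80 · 267 (mod 569).
Accumulate the product:
324 · 535 = 173340 ≡ 364
364 · 141 = 51324 ≡ 114
114 · 80 = 9120 ≡ 16
16 · 267 = 4272 ≡ 289

289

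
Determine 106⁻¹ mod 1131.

1131 = 10*106 + 71
106 = 1*71 + 35
71 = 2*35 + 1
35 = 35*1 + 0
gcd(106, 1131) = 1, so the inverse exists.
Bézout: 1 = 3*1131 − 32*106.
So 106⁻¹ ≡ −32 ≡ 1099 (mod 1131).

1099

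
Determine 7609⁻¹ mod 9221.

By the extended Euclidean algorithm:
9221 = 1*7609 + 1612
7609 = 4*1612 + 1161
1612 = 1*1161 + 451
1161 = 2*451 + 259
451 = 1*259 + 192
259 = 1*192 + 67
192 = 2*67 + 58
67 = 1*58 + 9
58 = 6*9 + 4
9 = 2*4 + 1
4 = 4*1 + 0
gcd(7609, 9221) = 1, so the inverse exists.
Bézout: 1 = −1704*9221 + 2065*7609.
So 7609⁻¹ ≡ 2065 (mod 9221).

2065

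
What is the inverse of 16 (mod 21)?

4

21 = 1*16 + 5
16 = 3*5 + 1
5 = 5*1 + 0
gcd(16, 21) = 1, so the inverse exists.
Bézout: 1 = −3*21 + 4*16.
So 16⁻¹ ≡ 4 (mod 21).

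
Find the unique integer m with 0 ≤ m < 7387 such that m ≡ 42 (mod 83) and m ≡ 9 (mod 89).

4192

83⁻¹ mod 89: 83×74 ≡ 1 (mod 89), so 83⁻¹ ≡ 74.
m = 42 + 83×((9 − 42)×74 mod 89) = 42 + 83×50 = 4192.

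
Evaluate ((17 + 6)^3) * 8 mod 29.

12

17 + 6 = 23
(23)^3 ≡ 16 (mod 29)
16 * 8 = 128 ≡ 12 (mod 29)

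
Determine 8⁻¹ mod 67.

42

67 = 8*8 + 3
8 = 2*3 + 2
3 = 1*2 + 1
2 = 2*1 + 0
gcd(8, 67) = 1, so the inverse exists.
Back-substitute for 1:
1 = 1*3 − 1*2
  = −1*8 + 3*3
  = 3*67 − 25*8
So 8⁻¹ ≡ −25 ≡ 42 (mod 67).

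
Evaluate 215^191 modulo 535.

Using repeated squaring:
215^1 ≡ 215 (mod 535)
215^2 ≡ 215^2 = 46225 ≡ 215 (mod 535)
215^4 ≡ 215^2 = 46225 ≡ 215 (mod 535)
215^8 ≡ 215^2 = 46225 ≡ 215 (mod 535)
215^16 ≡ 215^2 = 46225 ≡ 215 (mod 535)
215^32 ≡ 215^2 = 46225 ≡ 215 (mod 535)
215^64 ≡ 215^2 = 46225 ≡ 215 (mod 535)
215^128 ≡ 215^2 = 46225 ≡ 215 (mod 535)
215^191 = 215^128 × 215^32 × 215^16 × 215^8 × 215^4 × 215^2 × 215^1 ≡ 215 × 215 × 215 × 215 × 215 × 215 × 215 (mod 535).
Accumulate the product:
215 × 215 = 46225 ≡ 215
215 × 215 = 46225 ≡ 215
215 × 215 = 46225 ≡ 215
215 × 215 = 46225 ≡ 215
215 × 215 = 46225 ≡ 215
215 × 215 = 46225 ≡ 215

215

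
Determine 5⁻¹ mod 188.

113

Run the extended Euclidean algorithm:
188 = 37·5 + 3
5 = 1·3 + 2
3 = 1·2 + 1
2 = 2·1 + 0
gcd(5, 188) = 1, so the inverse exists.
Back-substitute for 1:
1 = 1·3 − 1·2
  = −1·5 + 2·3
  = 2·188 − 75·5
So 5⁻¹ ≡ −75 ≡ 113 (mod 188).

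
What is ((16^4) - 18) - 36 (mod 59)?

(16)^4 ≡ 46 (mod 59)
46 - 18 = 28
28 - 36 = -8 ≡ 51 (mod 59)

51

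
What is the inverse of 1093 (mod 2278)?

By the extended Euclidean algorithm:
2278 = 2*1093 + 92
1093 = 11*92 + 81
92 = 1*81 + 11
81 = 7*11 + 4
11 = 2*4 + 3
4 = 1*3 + 1
3 = 3*1 + 0
gcd(1093, 2278) = 1, so the inverse exists.
Bézout: 1 = −297*2278 + 619*1093.
So 1093⁻¹ ≡ 619 (mod 2278).

619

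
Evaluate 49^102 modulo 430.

1

By square-and-multiply:
49^1 ≡ 49 (mod 430)
49^2 ≡ 49^2 = 2401 ≡ 251 (mod 430)
49^4 ≡ 251^2 = 63001 ≡ 221 (mod 430)
49^8 ≡ 221^2 = 48841 ≡ 251 (mod 430)
49^16 ≡ 251^2 = 63001 ≡ 221 (mod 430)
49^32 ≡ 221^2 = 48841 ≡ 251 (mod 430)
49^64 ≡ 251^2 = 63001 ≡ 221 (mod 430)
49^102 = 49^64 * 49^32 * 49^4 * 49^2 ≡ 221 * 251 * 221 * 251 (mod 430).
Accumulate the product:
221 * 251 = 55471 ≡ 1
1 * 221 = 221
221 * 251 = 55471 ≡ 1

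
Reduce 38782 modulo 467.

38782 = 83·467 + 21, so 38782 ≡ 21 (mod 467).

21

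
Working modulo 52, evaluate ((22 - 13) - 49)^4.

22 - 13 = 9
9 - 49 = -40 ≡ 12 (mod 52)
(12)^4 ≡ 40 (mod 52)

40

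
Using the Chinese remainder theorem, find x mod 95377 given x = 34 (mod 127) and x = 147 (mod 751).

51215

127⁻¹ mod 751: 127*615 ≡ 1 (mod 751), so 127⁻¹ ≡ 615.
x = 34 + 127*((147 − 34)*615 mod 751) = 34 + 127*403 = 51215.
Check: 51215 mod 127 = 34, 51215 mod 751 = 147. ✓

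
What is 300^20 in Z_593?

124

300^1 ≡ 300 (mod 593)
300^2 ≡ 300^2 = 90000 ≡ 457 (mod 593)
300^4 ≡ 457^2 = 208849 ≡ 113 (mod 593)
300^8 ≡ 113^2 = 12769 ≡ 316 (mod 593)
300^16 ≡ 316^2 = 99856 ≡ 232 (mod 593)
300^20 = 300^16 · 300^4 ≡ 232 · 113 (mod 593).
232 · 113 = 26216 ≡ 124 (mod 593).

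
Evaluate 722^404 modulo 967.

By square-and-multiply:
404 in binary is 110010100, i.e. 404 = 256 + 128 + 16 + 4.
722^1 ≡ 722 (mod 967)
722^2 ≡ 722^2 = 521284 ≡ 71 (mod 967)
722^4 ≡ 71^2 = 5041 ≡ 206 (mod 967)
722^8 ≡ 206^2 = 42436 ≡ 855 (mod 967)
722^16 ≡ 855^2 = 731025 ≡ 940 (mod 967)
722^32 ≡ 940^2 = 883600 ≡ 729 (mod 967)
722^64 ≡ 729^2 = 531441 ≡ 558 (mod 967)
722^128 ≡ 558^2 = 311364 ≡ 957 (mod 967)
722^256 ≡ 957^2 = 915849 ≡ 100 (mod 967)
722^404 = 722^256 × 722^128 × 722^16 × 722^4 ≡ 100 × 957 × 940 × 206 (mod 967).
Accumulate the product:
100 × 957 = 95700 ≡ 934
934 × 940 = 877960 ≡ 891
891 × 206 = 183546 ≡ 783

783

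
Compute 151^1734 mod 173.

148

By square-and-multiply:
1734 in binary is 11011000110, i.e. 1734 = 1024 + 512 + 128 + 64 + 4 + 2.
151^1 ≡ 151 (mod 173)
151^2 ≡ 151^2 = 22801 ≡ 138 (mod 173)
151^4 ≡ 138^2 = 19044 ≡ 14 (mod 173)
151^8 ≡ 14^2 = 196 ≡ 23 (mod 173)
151^16 ≡ 23^2 = 529 ≡ 10 (mod 173)
151^32 ≡ 10^2 = 100 (mod 173)
151^64 ≡ 100^2 = 10000 ≡ 139 (mod 173)
151^128 ≡ 139^2 = 19321 ≡ 118 (mod 173)
151^256 ≡ 118^2 = 13924 ≡ 84 (mod 173)
151^512 ≡ 84^2 = 7056 ≡ 136 (mod 173)
151^1024 ≡ 136^2 = 18496 ≡ 158 (mod 173)
151^1734 = 151^1024 * 151^512 * 151^128 * 151^64 * 151^4 * 151^2 ≡ 158 * 136 * 118 * 139 * 14 * 138 (mod 173).
Accumulate the product:
158 * 136 = 21488 ≡ 36
36 * 118 = 4248 ≡ 96
96 * 139 = 13344 ≡ 23
23 * 14 = 322 ≡ 149
149 * 138 = 20562 ≡ 148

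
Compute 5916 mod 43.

5916 = 137·43 + 25, so 5916 ≡ 25 (mod 43).

25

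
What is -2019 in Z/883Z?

630

-2019 = -3*883 + 630, so -2019 ≡ 630 (mod 883).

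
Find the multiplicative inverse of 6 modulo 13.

11

By the extended Euclidean algorithm:
13 = 2×6 + 1
6 = 6×1 + 0
gcd(6, 13) = 1, so the inverse exists.
Bézout: 1 = 1×13 − 2×6.
So 6⁻¹ ≡ −2 ≡ 11 (mod 13).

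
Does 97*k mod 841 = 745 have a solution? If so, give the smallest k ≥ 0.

814

gcd(97, 841) = 1, so a unique solution mod 841 exists.
97⁻¹ ≡ 815 (mod 841).
k ≡ 815*745 ≡ 814 (mod 841).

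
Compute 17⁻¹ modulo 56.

56 = 3*17 + 5
17 = 3*5 + 2
5 = 2*2 + 1
2 = 2*1 + 0
gcd(17, 56) = 1, so the inverse exists.
Back-substitute for 1:
1 = 1*5 − 2*2
  = −2*17 + 7*5
  = 7*56 − 23*17
So 17⁻¹ ≡ −23 ≡ 33 (mod 56).

33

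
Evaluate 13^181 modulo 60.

13

Using repeated squaring:
181 in binary is 10110101, i.e. 181 = 128 + 32 + 16 + 4 + 1.
13^1 ≡ 13 (mod 60)
13^2 ≡ 13^2 = 169 ≡ 49 (mod 60)
13^4 ≡ 49^2 = 2401 ≡ 1 (mod 60)
13^8 ≡ 1^2 = 1 (mod 60)
13^16 ≡ 1^2 = 1 (mod 60)
13^32 ≡ 1^2 = 1 (mod 60)
13^64 ≡ 1^2 = 1 (mod 60)
13^128 ≡ 1^2 = 1 (mod 60)
13^181 = 13^128 * 13^32 * 13^16 * 13^4 * 13^1 ≡ 1 * 1 * 1 * 1 * 13 (mod 60).
Accumulate the product:
1 * 1 = 1
1 * 1 = 1
1 * 1 = 1
1 * 13 = 13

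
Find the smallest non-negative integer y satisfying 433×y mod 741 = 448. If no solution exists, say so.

gcd(433, 741) = 1, so a unique solution mod 741 exists.
433⁻¹ ≡ 166 (mod 741).
y ≡ 166×448 ≡ 268 (mod 741).

268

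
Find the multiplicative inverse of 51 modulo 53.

26

53 = 1×51 + 2
51 = 25×2 + 1
2 = 2×1 + 0
gcd(51, 53) = 1, so the inverse exists.
Back-substitute for 1:
1 = 1×51 − 25×2
  = −25×53 + 26×51
So 51⁻¹ ≡ 26 (mod 53).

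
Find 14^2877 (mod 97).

52

2877 in binary is 101100111101, i.e. 2877 = 2048 + 512 + 256 + 32 + 16 + 8 + 4 + 1.
14^1 ≡ 14 (mod 97)
14^2 ≡ 14^2 = 196 ≡ 2 (mod 97)
14^4 ≡ 2^2 = 4 (mod 97)
14^8 ≡ 4^2 = 16 (mod 97)
14^16 ≡ 16^2 = 256 ≡ 62 (mod 97)
14^32 ≡ 62^2 = 3844 ≡ 61 (mod 97)
14^64 ≡ 61^2 = 3721 ≡ 35 (mod 97)
14^128 ≡ 35^2 = 1225 ≡ 61 (mod 97)
14^256 ≡ 61^2 = 3721 ≡ 35 (mod 97)
14^512 ≡ 35^2 = 1225 ≡ 61 (mod 97)
14^1024 ≡ 61^2 = 3721 ≡ 35 (mod 97)
14^2048 ≡ 35^2 = 1225 ≡ 61 (mod 97)
14^2877 = 14^2048 * 14^512 * 14^256 * 14^32 * 14^16 * 14^8 * 14^4 * 14^1 ≡ 61 * 61 * 35 * 61 * 62 * 16 * 4 * 14 (mod 97).
Accumulate the product:
61 * 61 = 3721 ≡ 35
35 * 35 = 1225 ≡ 61
61 * 61 = 3721 ≡ 35
35 * 62 = 2170 ≡ 36
36 * 16 = 576 ≡ 91
91 * 4 = 364 ≡ 73
73 * 14 = 1022 ≡ 52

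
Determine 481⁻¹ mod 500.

Apply the Euclidean algorithm and back-substitute:
500 = 1×481 + 19
481 = 25×19 + 6
19 = 3×6 + 1
6 = 6×1 + 0
gcd(481, 500) = 1, so the inverse exists.
Back-substitute for 1:
1 = 1×19 − 3×6
  = −3×481 + 76×19
  = 76×500 − 79×481
So 481⁻¹ ≡ −79 ≡ 421 (mod 500).

421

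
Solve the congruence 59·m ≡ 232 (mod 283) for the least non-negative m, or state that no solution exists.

191

gcd(59, 283) = 1, so a unique solution mod 283 exists.
59⁻¹ ≡ 24 (mod 283).
m ≡ 24·232 ≡ 191 (mod 283).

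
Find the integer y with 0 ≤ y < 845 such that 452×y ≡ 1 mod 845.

43

By the extended Euclidean algorithm:
845 = 1*452 + 393
452 = 1*393 + 59
393 = 6*59 + 39
59 = 1*39 + 20
39 = 1*20 + 19
20 = 1*19 + 1
19 = 19*1 + 0
gcd(452, 845) = 1, so the inverse exists.
Bézout: 1 = −23*845 + 43*452.
So 452⁻¹ ≡ 43 (mod 845).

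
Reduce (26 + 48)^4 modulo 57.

16

26 + 48 = 74 ≡ 17 (mod 57)
(17)^4 ≡ 16 (mod 57)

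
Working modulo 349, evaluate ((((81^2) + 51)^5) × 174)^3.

(81)^2 ≡ 279 (mod 349)
279 + 51 = 330
(330)^5 ≡ 56 (mod 349)
56 × 174 = 9744 ≡ 321 (mod 349)
(321)^3 ≡ 35 (mod 349)

35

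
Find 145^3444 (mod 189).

1

Compute successive squares:
145^1 ≡ 145 (mod 189)
145^2 ≡ 145^2 = 21025 ≡ 46 (mod 189)
145^4 ≡ 46^2 = 2116 ≡ 37 (mod 189)
145^8 ≡ 37^2 = 1369 ≡ 46 (mod 189)
145^16 ≡ 46^2 = 2116 ≡ 37 (mod 189)
145^32 ≡ 37^2 = 1369 ≡ 46 (mod 189)
145^64 ≡ 46^2 = 2116 ≡ 37 (mod 189)
145^128 ≡ 37^2 = 1369 ≡ 46 (mod 189)
145^256 ≡ 46^2 = 2116 ≡ 37 (mod 189)
145^512 ≡ 37^2 = 1369 ≡ 46 (mod 189)
145^1024 ≡ 46^2 = 2116 ≡ 37 (mod 189)
145^2048 ≡ 37^2 = 1369 ≡ 46 (mod 189)
145^3444 = 145^2048 * 145^1024 * 145^256 * 145^64 * 145^32 * 145^16 * 145^4 ≡ 46 * 37 * 37 * 37 * 46 * 37 * 37 (mod 189).
Accumulate the product:
46 * 37 = 1702 ≡ 1
1 * 37 = 37
37 * 37 = 1369 ≡ 46
46 * 46 = 2116 ≡ 37
37 * 37 = 1369 ≡ 46
46 * 37 = 1702 ≡ 1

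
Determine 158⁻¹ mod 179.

17

179 = 1×158 + 21
158 = 7×21 + 11
21 = 1×11 + 10
11 = 1×10 + 1
10 = 10×1 + 0
gcd(158, 179) = 1, so the inverse exists.
Bézout: 1 = −15×179 + 17×158.
So 158⁻¹ ≡ 17 (mod 179).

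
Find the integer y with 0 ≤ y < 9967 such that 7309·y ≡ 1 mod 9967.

Run the extended Euclidean algorithm:
9967 = 1*7309 + 2658
7309 = 2*2658 + 1993
2658 = 1*1993 + 665
1993 = 2*665 + 663
665 = 1*663 + 2
663 = 331*2 + 1
2 = 2*1 + 0
gcd(7309, 9967) = 1, so the inverse exists.
Back-substitute for 1:
1 = 1*663 − 331*2
  = −331*665 + 332*663
  = 332*1993 − 995*665
  = −995*2658 + 1327*1993
  = 1327*7309 − 3649*2658
  = −3649*9967 + 4976*7309
So 7309⁻¹ ≡ 4976 (mod 9967).

4976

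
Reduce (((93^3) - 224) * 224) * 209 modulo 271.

57

(93)^3 ≡ 29 (mod 271)
29 - 224 = -195 ≡ 76 (mod 271)
76 * 224 = 17024 ≡ 222 (mod 271)
222 * 209 = 46398 ≡ 57 (mod 271)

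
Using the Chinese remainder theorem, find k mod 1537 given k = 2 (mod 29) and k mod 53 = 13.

437

29⁻¹ mod 53: 29*11 ≡ 1 (mod 53), so 29⁻¹ ≡ 11.
k = 2 + 29*((13 − 2)*11 mod 53) = 2 + 29*15 = 437.
Check: 437 mod 29 = 2, 437 mod 53 = 13. ✓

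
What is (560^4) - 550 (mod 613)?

8

(560)^4 ≡ 558 (mod 613)
558 - 550 = 8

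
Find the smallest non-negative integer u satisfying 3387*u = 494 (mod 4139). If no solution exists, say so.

gcd(3387, 4139) = 1, so a unique solution mod 4139 exists.
3387⁻¹ ≡ 3451 (mod 4139).
u ≡ 3451*494 ≡ 3665 (mod 4139).

3665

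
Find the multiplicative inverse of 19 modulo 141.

52

141 = 7*19 + 8
19 = 2*8 + 3
8 = 2*3 + 2
3 = 1*2 + 1
2 = 2*1 + 0
gcd(19, 141) = 1, so the inverse exists.
Bézout: 1 = −7*141 + 52*19.
So 19⁻¹ ≡ 52 (mod 141).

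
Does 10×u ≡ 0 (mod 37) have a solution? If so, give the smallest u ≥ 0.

gcd(10, 37) = 1, so a unique solution mod 37 exists.
10⁻¹ ≡ 26 (mod 37).
u ≡ 26×0 ≡ 0 (mod 37).

0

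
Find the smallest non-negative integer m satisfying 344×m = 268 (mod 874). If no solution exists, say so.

77

gcd(344, 874) = 2, and 2 | 268, so solutions exist.
Divide through by 2: 172×m = 134 (mod 437).
172⁻¹ ≡ 343 (mod 437).
m ≡ 343×134 ≡ 77 (mod 437).
The smallest non-negative solution is m = 77.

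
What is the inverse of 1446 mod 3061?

163

3061 = 2·1446 + 169
1446 = 8·169 + 94
169 = 1·94 + 75
94 = 1·75 + 19
75 = 3·19 + 18
19 = 1·18 + 1
18 = 18·1 + 0
gcd(1446, 3061) = 1, so the inverse exists.
Back-substitute for 1:
1 = 1·19 − 1·18
  = −1·75 + 4·19
  = 4·94 − 5·75
  = −5·169 + 9·94
  = 9·1446 − 77·169
  = −77·3061 + 163·1446
So 1446⁻¹ ≡ 163 (mod 3061).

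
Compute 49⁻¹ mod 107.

Run the extended Euclidean algorithm:
107 = 2×49 + 9
49 = 5×9 + 4
9 = 2×4 + 1
4 = 4×1 + 0
gcd(49, 107) = 1, so the inverse exists.
Back-substitute for 1:
1 = 1×9 − 2×4
  = −2×49 + 11×9
  = 11×107 − 24×49
So 49⁻¹ ≡ −24 ≡ 83 (mod 107).

83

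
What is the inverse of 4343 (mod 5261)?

5261 = 1*4343 + 918
4343 = 4*918 + 671
918 = 1*671 + 247
671 = 2*247 + 177
247 = 1*177 + 70
177 = 2*70 + 37
70 = 1*37 + 33
37 = 1*33 + 4
33 = 8*4 + 1
4 = 4*1 + 0
gcd(4343, 5261) = 1, so the inverse exists.
Back-substitute for 1:
1 = 1*33 − 8*4
  = −8*37 + 9*33
  = 9*70 − 17*37
  = −17*177 + 43*70
  = 43*247 − 60*177
  = −60*671 + 163*247
  = 163*918 − 223*671
  = −223*4343 + 1055*918
  = 1055*5261 − 1278*4343
So 4343⁻¹ ≡ −1278 ≡ 3983 (mod 5261).

3983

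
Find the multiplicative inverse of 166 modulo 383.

By the extended Euclidean algorithm:
383 = 2*166 + 51
166 = 3*51 + 13
51 = 3*13 + 12
13 = 1*12 + 1
12 = 12*1 + 0
gcd(166, 383) = 1, so the inverse exists.
Bézout: 1 = −13*383 + 30*166.
So 166⁻¹ ≡ 30 (mod 383).

30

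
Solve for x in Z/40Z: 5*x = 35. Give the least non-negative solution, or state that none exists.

7

gcd(5, 40) = 5, and 5 | 35, so solutions exist.
Divide through by 5: 1*x ≡ 7 (mod 8).
1⁻¹ ≡ 1 (mod 8).
x ≡ 1*7 ≡ 7 (mod 8).
The smallest non-negative solution is x = 7.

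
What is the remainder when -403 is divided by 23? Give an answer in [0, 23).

11

-403 = -18*23 + 11, so -403 ≡ 11 (mod 23).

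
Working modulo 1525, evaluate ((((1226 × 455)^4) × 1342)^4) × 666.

1226 × 455 = 557830 ≡ 1205 (mod 1525)
(1205)^4 ≡ 300 (mod 1525)
300 × 1342 = 402600 ≡ 0 (mod 1525)
(0)^4 ≡ 0 (mod 1525)
0 × 666 = 0

0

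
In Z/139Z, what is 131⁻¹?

52

139 = 1*131 + 8
131 = 16*8 + 3
8 = 2*3 + 2
3 = 1*2 + 1
2 = 2*1 + 0
gcd(131, 139) = 1, so the inverse exists.
Back-substitute for 1:
1 = 1*3 − 1*2
  = −1*8 + 3*3
  = 3*131 − 49*8
  = −49*139 + 52*131
So 131⁻¹ ≡ 52 (mod 139).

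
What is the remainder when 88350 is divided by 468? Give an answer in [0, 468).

88350 = 188·468 + 366, so 88350 ≡ 366 (mod 468).

366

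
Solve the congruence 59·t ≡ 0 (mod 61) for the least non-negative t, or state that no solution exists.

0

gcd(59, 61) = 1, so a unique solution mod 61 exists.
59⁻¹ ≡ 30 (mod 61).
t ≡ 30·0 ≡ 0 (mod 61).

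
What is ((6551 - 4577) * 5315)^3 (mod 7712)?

6551 - 4577 = 1974
1974 * 5315 = 10491810 ≡ 3490 (mod 7712)
(3490)^3 ≡ 5000 (mod 7712)

5000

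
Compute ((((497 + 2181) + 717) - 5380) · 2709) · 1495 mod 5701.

1857

497 + 2181 = 2678
2678 + 717 = 3395
3395 - 5380 = -1985 ≡ 3716 (mod 5701)
3716 · 2709 = 10066644 ≡ 4379 (mod 5701)
4379 · 1495 = 6546605 ≡ 1857 (mod 5701)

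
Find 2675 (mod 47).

2675 = 56·47 + 43, so 2675 ≡ 43 (mod 47).

43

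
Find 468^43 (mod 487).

427

By square-and-multiply:
43 in binary is 101011, i.e. 43 = 32 + 8 + 2 + 1.
468^1 ≡ 468 (mod 487)
468^2 ≡ 468^2 = 219024 ≡ 361 (mod 487)
468^4 ≡ 361^2 = 130321 ≡ 292 (mod 487)
468^8 ≡ 292^2 = 85264 ≡ 39 (mod 487)
468^16 ≡ 39^2 = 1521 ≡ 60 (mod 487)
468^32 ≡ 60^2 = 3600 ≡ 191 (mod 487)
468^43 = 468^32 · 468^8 · 468^2 · 468^1 ≡ 191 · 39 · 361 · 468 (mod 487).
Accumulate the product:
191 · 39 = 7449 ≡ 144
144 · 361 = 51984 ≡ 362
362 · 468 = 169416 ≡ 427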